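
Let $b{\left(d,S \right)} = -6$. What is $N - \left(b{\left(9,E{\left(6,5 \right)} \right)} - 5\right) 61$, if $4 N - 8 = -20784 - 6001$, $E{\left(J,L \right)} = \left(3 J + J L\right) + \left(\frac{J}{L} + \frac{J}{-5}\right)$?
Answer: $- \frac{24093}{4} \approx -6023.3$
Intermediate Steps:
$E{\left(J,L \right)} = \frac{14 J}{5} + J L + \frac{J}{L}$ ($E{\left(J,L \right)} = \left(3 J + J L\right) + \left(\frac{J}{L} + J \left(- \frac{1}{5}\right)\right) = \left(3 J + J L\right) - \left(\frac{J}{5} - \frac{J}{L}\right) = \frac{14 J}{5} + J L + \frac{J}{L}$)
$N = - \frac{26777}{4}$ ($N = 2 + \frac{-20784 - 6001}{4} = 2 + \frac{1}{4} \left(-26785\right) = 2 - \frac{26785}{4} = - \frac{26777}{4} \approx -6694.3$)
$N - \left(b{\left(9,E{\left(6,5 \right)} \right)} - 5\right) 61 = - \frac{26777}{4} - \left(-6 - 5\right) 61 = - \frac{26777}{4} - \left(-11\right) 61 = - \frac{26777}{4} - -671 = - \frac{26777}{4} + 671 = - \frac{24093}{4}$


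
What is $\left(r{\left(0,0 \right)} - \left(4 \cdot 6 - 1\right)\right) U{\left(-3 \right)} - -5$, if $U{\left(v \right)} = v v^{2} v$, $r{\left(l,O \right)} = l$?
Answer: $-1858$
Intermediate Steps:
$U{\left(v \right)} = v^{4}$ ($U{\left(v \right)} = v^{3} v = v^{4}$)
$\left(r{\left(0,0 \right)} - \left(4 \cdot 6 - 1\right)\right) U{\left(-3 \right)} - -5 = \left(0 - \left(4 \cdot 6 - 1\right)\right) \left(-3\right)^{4} - -5 = \left(0 - \left(24 - 1\right)\right) 81 + \left(-2 + 7\right) = \left(0 - 23\right) 81 + 5 = \left(-23\right) 81 + 5 = -1863 + 5 = -1858$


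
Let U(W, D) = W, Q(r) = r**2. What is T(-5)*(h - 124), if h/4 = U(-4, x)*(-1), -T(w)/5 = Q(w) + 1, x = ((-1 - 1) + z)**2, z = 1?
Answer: 14040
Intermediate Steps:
x = 1 (x = ((-1 - 1) + 1)**2 = (-2 + 1)**2 = (-1)**2 = 1)
T(w) = -5 - 5*w**2 (T(w) = -5*(w**2 + 1) = -5*(1 + w**2) = -5 - 5*w**2)
h = 16 (h = 4*(-4*(-1)) = 4*4 = 16)
T(-5)*(h - 124) = (-5 - 5*(-5)**2)*(16 - 124) = (-5 - 5*25)*(-108) = (-5 - 125)*(-108) = -130*(-108) = 14040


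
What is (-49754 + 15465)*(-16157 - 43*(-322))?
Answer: 79241879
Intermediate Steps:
(-49754 + 15465)*(-16157 - 43*(-322)) = -34289*(-16157 + 13846) = -34289*(-2311) = 79241879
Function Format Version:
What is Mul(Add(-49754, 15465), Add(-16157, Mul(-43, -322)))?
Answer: 79241879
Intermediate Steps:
Mul(Add(-49754, 15465), Add(-16157, Mul(-43, -322))) = Mul(-34289, Add(-16157, 13846)) = Mul(-34289, -2311) = 79241879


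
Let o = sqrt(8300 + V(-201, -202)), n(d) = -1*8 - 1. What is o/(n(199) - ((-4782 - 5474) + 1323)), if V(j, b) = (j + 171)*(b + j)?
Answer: sqrt(20390)/8924 ≈ 0.016001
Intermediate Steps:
n(d) = -9 (n(d) = -8 - 1 = -9)
V(j, b) = (171 + j)*(b + j)
o = sqrt(20390) (o = sqrt(8300 + ((-201)**2 + 171*(-202) + 171*(-201) - 202*(-201))) = sqrt(8300 + (40401 - 34542 - 34371 + 40602)) = sqrt(8300 + 12090) = sqrt(20390) ≈ 142.79)
o/(n(199) - ((-4782 - 5474) + 1323)) = sqrt(20390)/(-9 - ((-4782 - 5474) + 1323)) = sqrt(20390)/(-9 - (-10256 + 1323)) = sqrt(20390)/(-9 - 1*(-8933)) = sqrt(20390)/(-9 + 8933) = sqrt(20390)/8924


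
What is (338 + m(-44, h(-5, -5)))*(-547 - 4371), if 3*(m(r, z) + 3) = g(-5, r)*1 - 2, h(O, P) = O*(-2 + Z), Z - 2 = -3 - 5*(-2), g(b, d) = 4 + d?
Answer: -1578678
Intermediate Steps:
Z = 9 (Z = 2 + (-3 - 5*(-2)) = 2 + (-3 + 10) = 2 + 7 = 9)
h(O, P) = 7*O (h(O, P) = O*(-2 + 9) = O*7 = 7*O)
m(r, z) = -7/3 + r/3 (m(r, z) = -3 + ((4 + r)*1 - 2)/3 = -3 + ((4 + r) - 2)/3 = -3 + (2 + r)/3 = -3 + (⅔ + r/3) = -7/3 + r/3)
(338 + m(-44, h(-5, -5)))*(-547 - 4371) = (338 + (-7/3 + (⅓)*(-44)))*(-547 - 4371) = (338 + (-7/3 - 44/3))*(-4918) = (338 - 17)*(-4918) = 321*(-4918) = -1578678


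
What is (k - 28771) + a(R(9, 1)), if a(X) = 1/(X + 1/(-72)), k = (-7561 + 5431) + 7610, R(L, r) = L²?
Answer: -135809749/5831 ≈ -23291.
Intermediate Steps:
k = 5480 (k = -2130 + 7610 = 5480)
a(X) = 1/(-1/72 + X) (a(X) = 1/(X - 1/72) = 1/(-1/72 + X))
(k - 28771) + a(R(9, 1)) = (5480 - 28771) + 72/(-1 + 72*9²) = -23291 + 72/(-1 + 72*81) = -23291 + 72/(-1 + 5832) = -23291 + 72/5831 = -135809749/5831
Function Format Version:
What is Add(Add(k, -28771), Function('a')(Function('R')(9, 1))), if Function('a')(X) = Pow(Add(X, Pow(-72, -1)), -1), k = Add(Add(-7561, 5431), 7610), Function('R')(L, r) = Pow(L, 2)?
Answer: Rational(-135809749, 5831) ≈ -23291.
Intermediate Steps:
k = 5480 (k = Add(-2130, 7610) = 5480)
Function('a')(X) = Pow(Add(Rational(-1, 72), X), -1) (Function('a')(X) = Pow(Add(X, Rational(-1, 72)), -1) = Pow(Add(Rational(-1, 72), X), -1))
Add(Add(k, -28771), Function('a')(Function('R')(9, 1))) = Add(Add(5480, -28771), Mul(72, Pow(Add(-1, Mul(72, Pow(9, 2))), -1))) = Add(-23291, Mul(72, Pow(Add(-1, Mul(72, 81)), -1))) = Add(-23291, Mul(72, Pow(Add(-1, 5832), -1))) = Add(-23291, Mul(72, Pow(5831, -1))) = Add(-23291, Mul(72, Rational(1, 5831))) = Add(-23291, Rational(72, 5831)) = Rational(-135809749, 5831)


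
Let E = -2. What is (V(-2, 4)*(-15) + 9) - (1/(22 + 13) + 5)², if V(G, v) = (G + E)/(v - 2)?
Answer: 16799/1225 ≈ 13.713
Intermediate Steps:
V(G, v) = (-2 + G)/(-2 + v) (V(G, v) = (G - 2)/(v - 2) = (-2 + G)/(-2 + v))
(V(-2, 4)*(-15) + 9) - (1/(22 + 13) + 5)² = (((-2 - 2)/(-2 + 4))*(-15) + 9) - (1/(22 + 13) + 5)² = ((-4/2)*(-15) + 9) - (1/35 + 5)² = (((½)*(-4))*(-15) + 9) - (1/35 + 5)² = (-2*(-15) + 9) - (176/35)² = (30 + 9) - 1*30976/1225 = 39 - 30976/1225 = 16799/1225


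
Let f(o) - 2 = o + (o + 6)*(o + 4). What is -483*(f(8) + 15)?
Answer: -93219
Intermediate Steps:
f(o) = 2 + o + (4 + o)*(6 + o) (f(o) = 2 + (o + (o + 6)*(o + 4)) = 2 + (o + (6 + o)*(4 + o)) = 2 + (o + (4 + o)*(6 + o)) = 2 + o + (4 + o)*(6 + o))
-483*(f(8) + 15) = -483*((26 + 8² + 11*8) + 15) = -483*((26 + 64 + 88) + 15) = -483*(178 + 15) = -483*193 = -93219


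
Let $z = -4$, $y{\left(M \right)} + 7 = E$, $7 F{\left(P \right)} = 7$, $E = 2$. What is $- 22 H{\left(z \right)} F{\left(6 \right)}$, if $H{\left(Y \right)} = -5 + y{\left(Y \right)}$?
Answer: $220$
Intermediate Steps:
$F{\left(P \right)} = 1$ ($F{\left(P \right)} = \frac{1}{7} \cdot 7 = 1$)
$y{\left(M \right)} = -5$ ($y{\left(M \right)} = -7 + 2 = -5$)
$H{\left(Y \right)} = -10$ ($H{\left(Y \right)} = -5 - 5 = -10$)
$- 22 H{\left(z \right)} F{\left(6 \right)} = \left(-22\right) \left(-10\right) 1 = 220 \cdot 1 = 220$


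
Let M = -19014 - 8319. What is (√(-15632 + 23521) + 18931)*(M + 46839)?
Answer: 369268086 + 136542*√161 ≈ 3.7100e+8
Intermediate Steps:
M = -27333
(√(-15632 + 23521) + 18931)*(M + 46839) = (√(-15632 + 23521) + 18931)*(-27333 + 46839) = (√7889 + 18931)*19506 = (7*√161 + 18931)*19506 = (18931 + 7*√161)*19506 = 369268086 + 136542*√161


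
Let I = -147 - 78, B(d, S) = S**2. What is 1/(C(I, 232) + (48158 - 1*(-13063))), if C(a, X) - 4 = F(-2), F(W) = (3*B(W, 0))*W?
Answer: 1/61225 ≈ 1.6333e-5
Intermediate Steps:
F(W) = 0 (F(W) = (3*0**2)*W = (3*0)*W = 0*W = 0)
I = -225
C(a, X) = 4 (C(a, X) = 4 + 0 = 4)
1/(C(I, 232) + (48158 - 1*(-13063))) = 1/(4 + (48158 - 1*(-13063))) = 1/(4 + (48158 + 13063)) = 1/(4 + 61221) = 1/61225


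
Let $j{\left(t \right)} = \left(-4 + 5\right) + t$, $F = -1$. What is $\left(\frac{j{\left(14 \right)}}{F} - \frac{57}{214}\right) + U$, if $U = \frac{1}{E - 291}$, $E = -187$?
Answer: $- \frac{390460}{25573} \approx -15.268$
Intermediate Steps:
$j{\left(t \right)} = 1 + t$
$U = - \frac{1}{478}$ ($U = \frac{1}{-187 - 291} = \frac{1}{-478} = - \frac{1}{478} \approx -0.002092$)
$\left(\frac{j{\left(14 \right)}}{F} - \frac{57}{214}\right) + U = \left(\frac{1 + 14}{-1} - \frac{57}{214}\right) - \frac{1}{478} = \left(15 \left(-1\right) - \frac{57}{214}\right) - \frac{1}{478} = \left(-15 - \frac{57}{214}\right) - \frac{1}{478} = - \frac{3267}{214} - \frac{1}{478} = - \frac{390460}{25573}$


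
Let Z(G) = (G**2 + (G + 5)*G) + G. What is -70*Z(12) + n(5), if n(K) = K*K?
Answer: -25175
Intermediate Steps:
n(K) = K**2
Z(G) = G + G**2 + G*(5 + G) (Z(G) = (G**2 + (5 + G)*G) + G = (G**2 + G*(5 + G)) + G = G + G**2 + G*(5 + G))
-70*Z(12) + n(5) = -140*12*(3 + 12) + 5**2 = -140*12*15 + 25 = -70*360 + 25 = -25200 + 25 = -25175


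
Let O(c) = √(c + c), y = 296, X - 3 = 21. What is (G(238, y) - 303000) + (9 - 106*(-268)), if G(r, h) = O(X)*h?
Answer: -274583 + 1184*√3 ≈ -2.7253e+5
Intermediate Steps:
X = 24 (X = 3 + 21 = 24)
O(c) = √2*√c (O(c) = √(2*c) = √2*√c)
G(r, h) = 4*h*√3 (G(r, h) = (√2*√24)*h = (√2*(2*√6))*h = (4*√3)*h = 4*h*√3)
(G(238, y) - 303000) + (9 - 106*(-268)) = (4*296*√3 - 303000) + (9 - 106*(-268)) = (1184*√3 - 303000) + (9 + 28408) = (-303000 + 1184*√3) + 28417 = -274583 + 1184*√3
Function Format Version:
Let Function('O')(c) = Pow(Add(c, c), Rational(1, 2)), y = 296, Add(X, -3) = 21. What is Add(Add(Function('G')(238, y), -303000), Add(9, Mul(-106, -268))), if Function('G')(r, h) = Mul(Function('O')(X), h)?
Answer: Add(-274583, Mul(1184, Pow(3, Rational(1, 2)))) ≈ -2.7253e+5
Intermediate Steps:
X = 24 (X = Add(3, 21) = 24)
Function('O')(c) = Mul(Pow(2, Rational(1, 2)), Pow(c, Rational(1, 2))) (Function('O')(c) = Pow(Mul(2, c), Rational(1, 2)) = Mul(Pow(2, Rational(1, 2)), Pow(c, Rational(1, 2))))
Function('G')(r, h) = Mul(4, h, Pow(3, Rational(1, 2))) (Function('G')(r, h) = Mul(Mul(Pow(2, Rational(1, 2)), Pow(24, Rational(1, 2))), h) = Mul(Mul(Pow(2, Rational(1, 2)), Mul(2, Pow(6, Rational(1, 2)))), h) = Mul(Mul(4, Pow(3, Rational(1, 2))), h) = Mul(4, h, Pow(3, Rational(1, 2))))
Add(Add(Function('G')(238, y), -303000), Add(9, Mul(-106, -268))) = Add(Add(Mul(4, 296, Pow(3, Rational(1, 2))), -303000), Add(9, Mul(-106, -268))) = Add(Add(Mul(1184, Pow(3, Rational(1, 2))), -303000), Add(9, 28408)) = Add(Add(-303000, Mul(1184, Pow(3, Rational(1, 2)))), 28417) = Add(-274583, Mul(1184, Pow(3, Rational(1, 2))))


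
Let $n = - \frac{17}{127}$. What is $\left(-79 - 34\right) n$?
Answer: $\frac{1921}{127} \approx 15.126$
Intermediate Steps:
$n = - \frac{17}{127}$ ($n = \left(-17\right) \frac{1}{127} = - \frac{17}{127} \approx -0.13386$)
$\left(-79 - 34\right) n = \left(-79 - 34\right) \left(- \frac{17}{127}\right) = \left(-113\right) \left(- \frac{17}{127}\right) = \frac{1921}{127}$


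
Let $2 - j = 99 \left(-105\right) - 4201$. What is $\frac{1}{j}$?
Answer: $\frac{1}{14598} \approx 6.8503 \cdot 10^{-5}$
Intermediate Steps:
$j = 14598$ ($j = 2 - \left(99 \left(-105\right) - 4201\right) = 2 - \left(-10395 - 4201\right) = 2 - -14596 = 2 + 14596 = 14598$)
$\frac{1}{j} = \frac{1}{14598}$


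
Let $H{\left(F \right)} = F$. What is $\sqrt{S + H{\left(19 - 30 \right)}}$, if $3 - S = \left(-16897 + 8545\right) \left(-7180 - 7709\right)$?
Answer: $2 i \sqrt{31088234} \approx 11151.0 i$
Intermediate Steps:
$S = -124352925$ ($S = 3 - \left(-16897 + 8545\right) \left(-7180 - 7709\right) = 3 - \left(-8352\right) \left(-14889\right) = 3 - 124352928 = -124352925$)
$\sqrt{S + H{\left(19 - 30 \right)}} = \sqrt{-124352925 + \left(19 - 30\right)} = \sqrt{-124352925 - 11} = \sqrt{-124352936} = 2 i \sqrt{31088234}$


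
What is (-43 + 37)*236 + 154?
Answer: -1262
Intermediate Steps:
(-43 + 37)*236 + 154 = -6*236 + 154 = -1416 + 154 = -1262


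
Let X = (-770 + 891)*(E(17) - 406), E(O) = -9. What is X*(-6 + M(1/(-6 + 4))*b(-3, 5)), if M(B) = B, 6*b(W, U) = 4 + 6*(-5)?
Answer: 1154945/6 ≈ 1.9249e+5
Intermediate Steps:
b(W, U) = -13/3 (b(W, U) = (4 + 6*(-5))/6 = (4 - 30)/6 = (1/6)*(-26) = -13/3)
X = -50215 (X = (-770 + 891)*(-9 - 406) = 121*(-415) = -50215)
X*(-6 + M(1/(-6 + 4))*b(-3, 5)) = -50215*(-6 - 13/3/(-6 + 4)) = -50215*(-6 - 13/3/(-2)) = -50215*(-6 - 1/2*(-13/3)) = -50215*(-6 + 13/6) = -50215*(-23/6) = 1154945/6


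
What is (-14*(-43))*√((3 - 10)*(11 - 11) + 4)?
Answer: 1204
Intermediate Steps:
(-14*(-43))*√((3 - 10)*(11 - 11) + 4) = 602*√(-7*0 + 4) = 602*√(0 + 4) = 602*√4 = 602*2 = 1204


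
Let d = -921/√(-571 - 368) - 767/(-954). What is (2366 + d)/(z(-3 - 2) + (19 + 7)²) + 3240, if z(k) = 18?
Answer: 2147384171/662076 + 307*I*√939/217222 ≈ 3243.4 + 0.043308*I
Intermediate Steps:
d = 767/954 + 307*I*√939/313 (d = -921*(-I*√939/939) - 767*(-1/954) = -921*(-I*√939/939) + 767/954 = -(-307)*I*√939/313 + 767/954 = 307*I*√939/313 + 767/954 = 767/954 + 307*I*√939/313 ≈ 0.80398 + 30.056*I)
(2366 + d)/(z(-3 - 2) + (19 + 7)²) + 3240 = (2366 + (767/954 + 307*I*√939/313))/(18 + (19 + 7)²) + 3240 = (2257931/954 + 307*I*√939/313)/(18 + 26²) + 3240 = (2257931/954 + 307*I*√939/313)/(18 + 676) + 3240 = (2257931/954 + 307*I*√939/313)/694 + 3240 = (2257931/954 + 307*I*√939/313)*(1/694) + 3240 = (2257931/662076 + 307*I*√939/217222) + 3240 = 2147384171/662076 + 307*I*√939/217222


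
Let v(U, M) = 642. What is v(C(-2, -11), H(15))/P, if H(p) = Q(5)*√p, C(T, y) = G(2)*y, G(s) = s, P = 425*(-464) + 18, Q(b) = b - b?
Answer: -321/98591 ≈ -0.0032559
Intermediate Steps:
Q(b) = 0
P = -197182 (P = -197200 + 18 = -197182)
C(T, y) = 2*y
H(p) = 0 (H(p) = 0*√p = 0)
v(C(-2, -11), H(15))/P = 642/(-197182) = 642*(-1/197182) = -321/98591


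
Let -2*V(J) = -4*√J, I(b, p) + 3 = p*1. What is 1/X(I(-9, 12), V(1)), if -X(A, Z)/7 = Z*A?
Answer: -1/126 ≈ -0.0079365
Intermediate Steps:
I(b, p) = -3 + p (I(b, p) = -3 + p*1 = -3 + p)
V(J) = 2*√J (V(J) = -(-2)*√J = 2*√J)
X(A, Z) = -7*A*Z (X(A, Z) = -7*Z*A = -7*A*Z)
1/X(I(-9, 12), V(1)) = 1/(-7*(-3 + 12)*2*√1) = 1/(-7*9*2*1) = 1/(-7*9*2) = 1/(-126) = -1/126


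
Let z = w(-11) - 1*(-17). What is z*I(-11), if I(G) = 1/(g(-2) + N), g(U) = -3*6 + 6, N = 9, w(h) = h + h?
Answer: 5/3 ≈ 1.6667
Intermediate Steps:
w(h) = 2*h
z = -5 (z = 2*(-11) - 1*(-17) = -22 + 17 = -5)
g(U) = -12 (g(U) = -18 + 6 = -12)
I(G) = -1/3 (I(G) = 1/(-12 + 9) = 1/(-3) = -1/3)
z*I(-11) = -5*(-1/3) = 5/3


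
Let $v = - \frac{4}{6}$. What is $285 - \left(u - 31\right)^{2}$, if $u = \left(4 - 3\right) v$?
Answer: $- \frac{6460}{9} \approx -717.78$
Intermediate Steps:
$v = - \frac{2}{3}$ ($v = \left(-4\right) \frac{1}{6} = - \frac{2}{3} \approx -0.66667$)
$u = - \frac{2}{3}$ ($u = \left(4 - 3\right) \left(- \frac{2}{3}\right) = 1 \left(- \frac{2}{3}\right) = - \frac{2}{3} \approx -0.66667$)
$285 - \left(u - 31\right)^{2} = 285 - \left(- \frac{2}{3} - 31\right)^{2} = 285 - \left(- \frac{95}{3}\right)^{2} = 285 - \frac{9025}{9} = - \frac{6460}{9}$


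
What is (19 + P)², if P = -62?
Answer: 1849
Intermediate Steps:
(19 + P)² = (19 - 62)² = (-43)² = 1849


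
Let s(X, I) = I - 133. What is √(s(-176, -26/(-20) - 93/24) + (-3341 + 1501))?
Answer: I*√790230/20 ≈ 44.447*I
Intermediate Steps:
s(X, I) = -133 + I
√(s(-176, -26/(-20) - 93/24) + (-3341 + 1501)) = √((-133 + (-26/(-20) - 93/24)) + (-3341 + 1501)) = √((-133 + (-26*(-1/20) - 93*1/24)) - 1840) = √((-133 + (13/10 - 31/8)) - 1840) = √((-133 - 103/40) - 1840) = √(-5423/40 - 1840) = √(-79023/40) = I*√790230/20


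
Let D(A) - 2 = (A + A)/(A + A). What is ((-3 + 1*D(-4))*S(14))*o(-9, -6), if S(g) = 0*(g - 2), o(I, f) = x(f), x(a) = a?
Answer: 0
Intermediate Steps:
D(A) = 3 (D(A) = 2 + (A + A)/(A + A) = 2 + (2*A)/((2*A)) = 2 + (2*A)*(1/(2*A)) = 2 + 1 = 3)
o(I, f) = f
S(g) = 0 (S(g) = 0*(-2 + g) = 0)
((-3 + 1*D(-4))*S(14))*o(-9, -6) = ((-3 + 1*3)*0)*(-6) = ((-3 + 3)*0)*(-6) = (0*0)*(-6) = 0*(-6) = 0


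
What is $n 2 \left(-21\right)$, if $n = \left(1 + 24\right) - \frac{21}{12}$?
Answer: $- \frac{1953}{2} \approx -976.5$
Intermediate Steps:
$n = \frac{93}{4}$ ($n = 25 - \frac{7}{4} = \frac{93}{4} \approx 23.25$)
$n 2 \left(-21\right) = \frac{93 \cdot 2 \left(-21\right)}{4} = \frac{93}{4} \left(-42\right) = - \frac{1953}{2}$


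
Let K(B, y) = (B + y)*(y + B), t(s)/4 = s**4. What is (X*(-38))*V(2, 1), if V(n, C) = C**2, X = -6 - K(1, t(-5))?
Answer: 237690266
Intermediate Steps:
t(s) = 4*s**4
K(B, y) = (B + y)**2 (K(B, y) = (B + y)*(B + y) = (B + y)**2)
X = -6255007 (X = -6 - (1 + 4*(-5)**4)**2 = -6 - (1 + 4*625)**2 = -6 - (1 + 2500)**2 = -6 - 1*2501**2 = -6 - 1*6255001 = -6 - 6255001 = -6255007)
(X*(-38))*V(2, 1) = -6255007*(-38)*1**2 = 237690266*1 = 237690266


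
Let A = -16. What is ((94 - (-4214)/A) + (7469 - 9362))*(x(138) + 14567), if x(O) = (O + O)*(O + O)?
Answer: -1497168757/8 ≈ -1.8715e+8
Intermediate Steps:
x(O) = 4*O**2 (x(O) = (2*O)*(2*O) = 4*O**2)
((94 - (-4214)/A) + (7469 - 9362))*(x(138) + 14567) = ((94 - (-4214)/(-16)) + (7469 - 9362))*(4*138**2 + 14567) = ((94 - (-4214)*(-1)/16) - 1893)*(4*19044 + 14567) = ((94 - 43*49/8) - 1893)*(76176 + 14567) = ((94 - 2107/8) - 1893)*90743 = (-1355/8 - 1893)*90743 = -16499/8*90743 = -1497168757/8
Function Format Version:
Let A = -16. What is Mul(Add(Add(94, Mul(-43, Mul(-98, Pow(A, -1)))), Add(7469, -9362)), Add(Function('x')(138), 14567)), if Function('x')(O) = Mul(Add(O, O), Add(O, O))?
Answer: Rational(-1497168757, 8) ≈ -1.8715e+8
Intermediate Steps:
Function('x')(O) = Mul(4, Pow(O, 2)) (Function('x')(O) = Mul(Mul(2, O), Mul(2, O)) = Mul(4, Pow(O, 2)))
Mul(Add(Add(94, Mul(-43, Mul(-98, Pow(A, -1)))), Add(7469, -9362)), Add(Function('x')(138), 14567)) = Mul(Add(Add(94, Mul(-43, Mul(-98, Pow(-16, -1)))), Add(7469, -9362)), Add(Mul(4, Pow(138, 2)), 14567)) = Mul(Add(Add(94, Mul(-43, Mul(-98, Rational(-1, 16)))), -1893), Add(Mul(4, 19044), 14567)) = Mul(Add(Add(94, Mul(-43, Rational(49, 8))), -1893), Add(76176, 14567)) = Mul(Add(Add(94, Rational(-2107, 8)), -1893), 90743) = Mul(Add(Rational(-1355, 8), -1893), 90743) = Mul(Rational(-16499, 8), 90743) = Rational(-1497168757, 8)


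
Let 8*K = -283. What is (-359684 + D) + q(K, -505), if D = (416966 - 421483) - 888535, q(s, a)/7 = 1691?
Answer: -1240899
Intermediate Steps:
K = -283/8 (K = (⅛)*(-283) = -283/8 ≈ -35.375)
q(s, a) = 11837 (q(s, a) = 7*1691 = 11837)
D = -893052 (D = -4517 - 888535 = -893052)
(-359684 + D) + q(K, -505) = (-359684 - 893052) + 11837 = -1252736 + 11837 = -1240899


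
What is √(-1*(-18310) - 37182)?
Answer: 2*I*√4718 ≈ 137.38*I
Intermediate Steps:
√(-1*(-18310) - 37182) = √(18310 - 37182) = √(-18872) = 2*I*√4718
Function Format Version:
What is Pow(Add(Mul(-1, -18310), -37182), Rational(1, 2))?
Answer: Mul(2, I, Pow(4718, Rational(1, 2))) ≈ Mul(137.38, I)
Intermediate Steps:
Pow(Add(Mul(-1, -18310), -37182), Rational(1, 2)) = Pow(Add(18310, -37182), Rational(1, 2)) = Pow(-18872, Rational(1, 2)) = Mul(2, I, Pow(4718, Rational(1, 2)))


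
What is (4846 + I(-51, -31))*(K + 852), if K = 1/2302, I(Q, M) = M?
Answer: 9443683575/2302 ≈ 4.1024e+6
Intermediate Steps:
K = 1/2302 ≈ 0.00043440
(4846 + I(-51, -31))*(K + 852) = (4846 - 31)*(1/2302 + 852) = 4815*(1961305/2302) = 9443683575/2302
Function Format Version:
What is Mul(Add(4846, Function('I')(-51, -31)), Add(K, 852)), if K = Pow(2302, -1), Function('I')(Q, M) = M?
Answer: Rational(9443683575, 2302) ≈ 4.1024e+6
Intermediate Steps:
K = Rational(1, 2302) ≈ 0.00043440
Mul(Add(4846, Function('I')(-51, -31)), Add(K, 852)) = Mul(Add(4846, -31), Add(Rational(1, 2302), 852)) = Mul(4815, Rational(1961305, 2302)) = Rational(9443683575, 2302)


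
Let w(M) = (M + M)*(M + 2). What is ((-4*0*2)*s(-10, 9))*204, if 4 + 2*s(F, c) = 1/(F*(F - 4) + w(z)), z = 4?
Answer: 0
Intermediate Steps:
w(M) = 2*M*(2 + M) (w(M) = (2*M)*(2 + M) = 2*M*(2 + M))
s(F, c) = -2 + 1/(2*(48 + F*(-4 + F))) (s(F, c) = -2 + 1/(2*(F*(F - 4) + 2*4*(2 + 4))) = -2 + 1/(2*(F*(-4 + F) + 2*4*6)) = -2 + 1/(2*(F*(-4 + F) + 48)) = -2 + 1/(2*(48 + F*(-4 + F))))
((-4*0*2)*s(-10, 9))*204 = ((-4*0*2)*((-191 - 4*(-10)² + 16*(-10))/(2*(48 + (-10)² - 4*(-10)))))*204 = ((0*2)*((-191 - 4*100 - 160)/(2*(48 + 100 + 40))))*204 = (0*((½)*(-191 - 400 - 160)/188))*204 = (0*((½)*(1/188)*(-751)))*204 = (0*(-751/376))*204 = 0*204 = 0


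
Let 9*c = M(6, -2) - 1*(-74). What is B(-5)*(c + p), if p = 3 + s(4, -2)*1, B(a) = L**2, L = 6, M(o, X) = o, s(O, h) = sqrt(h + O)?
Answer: 428 + 36*sqrt(2) ≈ 478.91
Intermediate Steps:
s(O, h) = sqrt(O + h)
B(a) = 36 (B(a) = 6**2 = 36)
c = 80/9 (c = (6 - 1*(-74))/9 = (6 + 74)/9 = (1/9)*80 = 80/9 ≈ 8.8889)
p = 3 + sqrt(2) (p = 3 + sqrt(4 - 2)*1 = 3 + sqrt(2)*1 = 3 + sqrt(2) ≈ 4.4142)
B(-5)*(c + p) = 36*(80/9 + (3 + sqrt(2))) = 36*(107/9 + sqrt(2)) = 428 + 36*sqrt(2)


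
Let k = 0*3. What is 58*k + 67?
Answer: 67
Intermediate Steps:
k = 0
58*k + 67 = 58*0 + 67 = 0 + 67 = 67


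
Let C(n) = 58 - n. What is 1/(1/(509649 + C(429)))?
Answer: 509278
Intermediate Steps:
1/(1/(509649 + C(429))) = 1/(1/(509649 + (58 - 1*429))) = 1/(1/(509649 + (58 - 429))) = 1/(1/(509649 - 371)) = 1/(1/509278) = 509278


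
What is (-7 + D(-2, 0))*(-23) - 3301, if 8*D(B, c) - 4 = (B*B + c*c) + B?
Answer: -12629/4 ≈ -3157.3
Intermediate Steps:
D(B, c) = 1/2 + B/8 + B**2/8 + c**2/8 (D(B, c) = 1/2 + ((B*B + c*c) + B)/8 = 1/2 + ((B**2 + c**2) + B)/8 = 1/2 + (B + B**2 + c**2)/8 = 1/2 + (B/8 + B**2/8 + c**2/8) = 1/2 + B/8 + B**2/8 + c**2/8)
(-7 + D(-2, 0))*(-23) - 3301 = (-7 + (1/2 + (1/8)*(-2) + (1/8)*(-2)**2 + (1/8)*0**2))*(-23) - 3301 = (-7 + (1/2 - 1/4 + (1/8)*4 + (1/8)*0))*(-23) - 3301 = (-7 + (1/2 - 1/4 + 1/2 + 0))*(-23) - 3301 = (-7 + 3/4)*(-23) - 3301 = -25/4*(-23) - 3301 = 575/4 - 3301 = -12629/4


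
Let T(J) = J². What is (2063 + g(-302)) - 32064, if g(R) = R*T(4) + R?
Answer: -35135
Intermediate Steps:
g(R) = 17*R (g(R) = R*4² + R = R*16 + R = 16*R + R = 17*R)
(2063 + g(-302)) - 32064 = (2063 + 17*(-302)) - 32064 = (2063 - 5134) - 32064 = -3071 - 32064 = -35135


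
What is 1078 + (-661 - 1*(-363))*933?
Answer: -276956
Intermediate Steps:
1078 + (-661 - 1*(-363))*933 = 1078 + (-661 + 363)*933 = 1078 - 298*933 = 1078 - 278034 = -276956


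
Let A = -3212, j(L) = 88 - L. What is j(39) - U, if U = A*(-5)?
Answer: -16011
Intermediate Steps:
U = 16060 (U = -3212*(-5) = 16060)
j(39) - U = (88 - 1*39) - 1*16060 = (88 - 39) - 16060 = 49 - 16060 = -16011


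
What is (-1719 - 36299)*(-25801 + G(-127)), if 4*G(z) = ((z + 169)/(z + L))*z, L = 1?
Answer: 5883000365/6 ≈ 9.8050e+8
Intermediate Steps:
G(z) = z*(169 + z)/(4*(1 + z)) (G(z) = (((z + 169)/(z + 1))*z)/4 = (((169 + z)/(1 + z))*z)/4 = (z*(169 + z)/(1 + z))/4 = z*(169 + z)/(4*(1 + z)))
(-1719 - 36299)*(-25801 + G(-127)) = (-1719 - 36299)*(-25801 + (¼)*(-127)*(169 - 127)/(1 - 127)) = -38018*(-25801 + (¼)*(-127)*42/(-126)) = -38018*(-25801 + (¼)*(-127)*(-1/126)*42) = -38018*(-25801 + 127/12) = -38018*(-309485/12) = 5883000365/6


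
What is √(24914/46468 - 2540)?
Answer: 3*I*√152316690478/23234 ≈ 50.393*I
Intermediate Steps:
√(24914/46468 - 2540) = √(24914*(1/46468) - 2540) = √(12457/23234 - 2540) = √(-59001903/23234) = 3*I*√152316690478/23234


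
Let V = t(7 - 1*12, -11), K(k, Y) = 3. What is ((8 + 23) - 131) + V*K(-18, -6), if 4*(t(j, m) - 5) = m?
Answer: -373/4 ≈ -93.250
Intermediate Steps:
t(j, m) = 5 + m/4
V = 9/4 (V = 5 + (¼)*(-11) = 5 - 11/4 = 9/4 ≈ 2.2500)
((8 + 23) - 131) + V*K(-18, -6) = ((8 + 23) - 131) + (9/4)*3 = (31 - 131) + 27/4 = -100 + 27/4 = -373/4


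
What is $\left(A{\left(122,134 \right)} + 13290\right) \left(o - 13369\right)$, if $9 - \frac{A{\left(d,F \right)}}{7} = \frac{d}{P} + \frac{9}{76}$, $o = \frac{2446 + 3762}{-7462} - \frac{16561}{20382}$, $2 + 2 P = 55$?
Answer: $- \frac{54552702383177985229}{306310234776} \approx -1.781 \cdot 10^{8}$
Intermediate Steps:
$P = \frac{53}{2}$ ($P = -1 + \frac{1}{2} \cdot 55 = -1 + \frac{55}{2} = \frac{53}{2} \approx 26.5$)
$o = - \frac{125054819}{76045242}$ ($o = 6208 \left(- \frac{1}{7462}\right) - \frac{16561}{20382} = - \frac{3104}{3731} - \frac{16561}{20382} = - \frac{125054819}{76045242} \approx -1.6445$)
$A{\left(d,F \right)} = \frac{4725}{76} - \frac{14 d}{53}$ ($A{\left(d,F \right)} = 63 - 7 \left(\frac{d}{\frac{53}{2}} + \frac{9}{76}\right) = 63 - 7 \left(d \frac{2}{53} + 9 \cdot \frac{1}{76}\right) = 63 - 7 \left(\frac{2 d}{53} + \frac{9}{76}\right) = 63 - 7 \left(\frac{9}{76} + \frac{2 d}{53}\right) = 63 - \left(\frac{63}{76} + \frac{14 d}{53}\right) = \frac{4725}{76} - \frac{14 d}{53}$)
$\left(A{\left(122,134 \right)} + 13290\right) \left(o - 13369\right) = \left(\left(\frac{4725}{76} - \frac{1708}{53}\right) + 13290\right) \left(- \frac{125054819}{76045242} - 13369\right) = \left(\left(\frac{4725}{76} - \frac{1708}{53}\right) + 13290\right) \left(- \frac{1016773895117}{76045242}\right) = \left(\frac{120617}{4028} + 13290\right) \left(- \frac{1016773895117}{76045242}\right) = \frac{53652737}{4028} \left(- \frac{1016773895117}{76045242}\right) = - \frac{54552702383177985229}{306310234776}$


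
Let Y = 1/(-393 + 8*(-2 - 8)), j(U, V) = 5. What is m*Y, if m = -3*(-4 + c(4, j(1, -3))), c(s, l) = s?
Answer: 0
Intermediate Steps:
Y = -1/473 (Y = 1/(-393 + 8*(-10)) = 1/(-393 - 80) = 1/(-473) = -1/473 ≈ -0.0021142)
m = 0 (m = -3*(-4 + 4) = -3*0 = 0)
m*Y = 0*(-1/473) = 0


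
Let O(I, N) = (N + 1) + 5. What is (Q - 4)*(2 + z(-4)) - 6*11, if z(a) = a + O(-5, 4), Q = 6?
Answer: -50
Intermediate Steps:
O(I, N) = 6 + N (O(I, N) = (1 + N) + 5 = 6 + N)
z(a) = 10 + a (z(a) = a + (6 + 4) = a + 10 = 10 + a)
(Q - 4)*(2 + z(-4)) - 6*11 = (6 - 4)*(2 + (10 - 4)) - 6*11 = 2*(2 + 6) - 66 = 2*8 - 66 = 16 - 66 = -50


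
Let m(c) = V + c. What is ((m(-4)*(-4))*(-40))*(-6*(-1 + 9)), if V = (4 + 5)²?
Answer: -591360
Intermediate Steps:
V = 81 (V = 9² = 81)
m(c) = 81 + c
((m(-4)*(-4))*(-40))*(-6*(-1 + 9)) = (((81 - 4)*(-4))*(-40))*(-6*(-1 + 9)) = ((77*(-4))*(-40))*(-6*8) = -308*(-40)*(-48) = 12320*(-48) = -591360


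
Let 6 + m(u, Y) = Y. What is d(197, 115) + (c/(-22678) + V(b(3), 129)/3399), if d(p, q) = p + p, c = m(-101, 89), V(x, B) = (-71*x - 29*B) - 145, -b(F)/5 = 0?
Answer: 30282104843/77082522 ≈ 392.85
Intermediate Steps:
b(F) = 0 (b(F) = -5*0 = 0)
m(u, Y) = -6 + Y
V(x, B) = -145 - 71*x - 29*B
c = 83 (c = -6 + 89 = 83)
d(p, q) = 2*p
d(197, 115) + (c/(-22678) + V(b(3), 129)/3399) = 2*197 + (83/(-22678) + (-145 - 71*0 - 29*129)/3399) = 394 + (83*(-1/22678) + (-145 + 0 - 3741)*(1/3399)) = 394 + (-83/22678 - 3886*1/3399) = 394 + (-83/22678 - 3886/3399) = 394 - 88408825/77082522 = 30282104843/77082522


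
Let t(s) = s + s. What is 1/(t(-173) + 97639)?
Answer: 1/97293 ≈ 1.0278e-5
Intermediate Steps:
t(s) = 2*s
1/(t(-173) + 97639) = 1/(2*(-173) + 97639) = 1/(-346 + 97639) = 1/97293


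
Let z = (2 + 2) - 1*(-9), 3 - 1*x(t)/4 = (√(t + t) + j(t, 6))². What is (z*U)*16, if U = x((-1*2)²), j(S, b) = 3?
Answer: -11648 - 9984*√2 ≈ -25768.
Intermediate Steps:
x(t) = 12 - 4*(3 + √2*√t)² (x(t) = 12 - 4*(√(t + t) + 3)² = 12 - 4*(√(2*t) + 3)² = 12 - 4*(√2*√t + 3)² = 12 - 4*(3 + √2*√t)²)
U = 12 - 4*(3 + 2*√2)² (U = 12 - 4*(3 + √2*√((-1*2)²))² = 12 - 4*(3 + √2*√((-2)²))² = 12 - 4*(3 + √2*√4)² = 12 - 4*(3 + √2*2)² = 12 - 4*(3 + 2*√2)² ≈ -123.88)
z = 13 (z = 4 + 9 = 13)
(z*U)*16 = (13*(-56 - 48*√2))*16 = (-728 - 624*√2)*16 = -11648 - 9984*√2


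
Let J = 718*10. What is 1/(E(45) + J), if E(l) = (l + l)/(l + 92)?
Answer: 137/983750 ≈ 0.00013926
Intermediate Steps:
J = 7180
E(l) = 2*l/(92 + l) (E(l) = (2*l)/(92 + l) = 2*l/(92 + l))
1/(E(45) + J) = 1/(2*45/(92 + 45) + 7180) = 1/(2*45/137 + 7180) = 1/(2*45*(1/137) + 7180) = 1/(90/137 + 7180) = 1/(983750/137) = 137/983750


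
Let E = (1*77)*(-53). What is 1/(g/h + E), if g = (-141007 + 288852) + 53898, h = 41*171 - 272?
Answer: -6739/27300116 ≈ -0.00024685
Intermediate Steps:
h = 6739 (h = 7011 - 272 = 6739)
g = 201743 (g = 147845 + 53898 = 201743)
E = -4081 (E = 77*(-53) = -4081)
1/(g/h + E) = 1/(201743/6739 - 4081) = 1/(-27300116/6739) = -6739/27300116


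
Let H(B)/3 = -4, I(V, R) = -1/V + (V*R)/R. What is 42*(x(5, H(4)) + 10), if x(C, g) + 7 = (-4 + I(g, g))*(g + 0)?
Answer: 8148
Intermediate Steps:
I(V, R) = V - 1/V (I(V, R) = -1/V + (R*V)/R = -1/V + V = V - 1/V)
H(B) = -12 (H(B) = 3*(-4) = -12)
x(C, g) = -7 + g*(-4 + g - 1/g) (x(C, g) = -7 + (-4 + (g - 1/g))*(g + 0) = -7 + (-4 + g - 1/g)*g = -7 + g*(-4 + g - 1/g))
42*(x(5, H(4)) + 10) = 42*((-8 + (-12)² - 4*(-12)) + 10) = 42*((-8 + 144 + 48) + 10) = 42*(184 + 10) = 42*194 = 8148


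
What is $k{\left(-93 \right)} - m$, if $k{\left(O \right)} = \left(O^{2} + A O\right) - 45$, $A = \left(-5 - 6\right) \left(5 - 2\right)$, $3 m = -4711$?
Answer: $\frac{39730}{3} \approx 13243.0$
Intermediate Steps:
$m = - \frac{4711}{3}$ ($m = \frac{1}{3} \left(-4711\right) = - \frac{4711}{3} \approx -1570.3$)
$A = -33$ ($A = \left(-11\right) 3 = -33$)
$k{\left(O \right)} = -45 + O^{2} - 33 O$ ($k{\left(O \right)} = \left(O^{2} - 33 O\right) - 45 = -45 + O^{2} - 33 O$)
$k{\left(-93 \right)} - m = \left(-45 + \left(-93\right)^{2} - -3069\right) - - \frac{4711}{3} = \left(-45 + 8649 + 3069\right) + \frac{4711}{3} = 11673 + \frac{4711}{3} = \frac{39730}{3}$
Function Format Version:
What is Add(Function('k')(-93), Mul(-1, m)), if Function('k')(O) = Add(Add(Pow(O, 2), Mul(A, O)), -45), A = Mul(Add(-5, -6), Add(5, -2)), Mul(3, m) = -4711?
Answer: Rational(39730, 3) ≈ 13243.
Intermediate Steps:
m = Rational(-4711, 3) (m = Mul(Rational(1, 3), -4711) = Rational(-4711, 3) ≈ -1570.3)
A = -33 (A = Mul(-11, 3) = -33)
Function('k')(O) = Add(-45, Pow(O, 2), Mul(-33, O)) (Function('k')(O) = Add(Add(Pow(O, 2), Mul(-33, O)), -45) = Add(-45, Pow(O, 2), Mul(-33, O)))
Add(Function('k')(-93), Mul(-1, m)) = Add(Add(-45, Pow(-93, 2), Mul(-33, -93)), Mul(-1, Rational(-4711, 3))) = Add(Add(-45, 8649, 3069), Rational(4711, 3)) = Add(11673, Rational(4711, 3)) = Rational(39730, 3)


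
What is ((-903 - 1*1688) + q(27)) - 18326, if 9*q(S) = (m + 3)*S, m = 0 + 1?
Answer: -20905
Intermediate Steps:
m = 1
q(S) = 4*S/9 (q(S) = ((1 + 3)*S)/9 = (4*S)/9 = 4*S/9)
((-903 - 1*1688) + q(27)) - 18326 = ((-903 - 1*1688) + (4/9)*27) - 18326 = ((-903 - 1688) + 12) - 18326 = (-2591 + 12) - 18326 = -2579 - 18326 = -20905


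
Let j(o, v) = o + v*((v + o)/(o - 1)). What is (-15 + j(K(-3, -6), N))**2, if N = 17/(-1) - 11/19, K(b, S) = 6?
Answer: 131033809/130321 ≈ 1005.5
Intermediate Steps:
N = -334/19 (N = 17*(-1) - 11*1/19 = -17 - 11/19 = -334/19 ≈ -17.579)
j(o, v) = o + v*(o + v)/(-1 + o) (j(o, v) = o + v*((o + v)/(-1 + o)) = o + v*(o + v)/(-1 + o))
(-15 + j(K(-3, -6), N))**2 = (-15 + (6**2 + (-334/19)**2 - 1*6 + 6*(-334/19))/(-1 + 6))**2 = (-15 + (36 + 111556/361 - 6 - 2004/19)/5)**2 = (-15 + (1/5)*(84310/361))**2 = (-15 + 16862/361)**2 = (11447/361)**2 = 131033809/130321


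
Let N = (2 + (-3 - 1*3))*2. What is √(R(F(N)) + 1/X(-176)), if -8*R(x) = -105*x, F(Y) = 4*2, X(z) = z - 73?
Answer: 4*√406866/249 ≈ 10.247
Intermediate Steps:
X(z) = -73 + z
N = -8 (N = (2 + (-3 - 3))*2 = (2 - 6)*2 = -4*2 = -8)
F(Y) = 8
R(x) = 105*x/8 (R(x) = -(-105)*x/8 = 105*x/8)
√(R(F(N)) + 1/X(-176)) = √((105/8)*8 + 1/(-73 - 176)) = √(105 + 1/(-249)) = √(105 - 1/249) = √(26144/249) = 4*√406866/249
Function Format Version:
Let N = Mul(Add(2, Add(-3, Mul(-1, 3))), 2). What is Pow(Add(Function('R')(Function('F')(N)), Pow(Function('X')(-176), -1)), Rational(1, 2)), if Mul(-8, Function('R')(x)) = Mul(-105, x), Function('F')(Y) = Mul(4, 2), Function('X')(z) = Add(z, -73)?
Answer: Mul(Rational(4, 249), Pow(406866, Rational(1, 2))) ≈ 10.247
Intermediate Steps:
Function('X')(z) = Add(-73, z)
N = -8 (N = Mul(Add(2, Add(-3, -3)), 2) = Mul(Add(2, -6), 2) = Mul(-4, 2) = -8)
Function('F')(Y) = 8
Function('R')(x) = Mul(Rational(105, 8), x) (Function('R')(x) = Mul(Rational(-1, 8), Mul(-105, x)) = Mul(Rational(105, 8), x))
Pow(Add(Function('R')(Function('F')(N)), Pow(Function('X')(-176), -1)), Rational(1, 2)) = Pow(Add(Mul(Rational(105, 8), 8), Pow(Add(-73, -176), -1)), Rational(1, 2)) = Pow(Add(105, Pow(-249, -1)), Rational(1, 2)) = Pow(Add(105, Rational(-1, 249)), Rational(1, 2)) = Pow(Rational(26144, 249), Rational(1, 2)) = Mul(Rational(4, 249), Pow(406866, Rational(1, 2)))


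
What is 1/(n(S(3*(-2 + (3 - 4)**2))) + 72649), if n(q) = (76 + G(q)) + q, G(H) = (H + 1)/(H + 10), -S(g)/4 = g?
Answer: 22/1600227 ≈ 1.3748e-5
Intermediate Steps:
S(g) = -4*g
G(H) = (1 + H)/(10 + H)
n(q) = 76 + q + (1 + q)/(10 + q) (n(q) = (76 + (1 + q)/(10 + q)) + q = 76 + q + (1 + q)/(10 + q))
1/(n(S(3*(-2 + (3 - 4)**2))) + 72649) = 1/((761 + (-12*(-2 + (3 - 4)**2))**2 + 87*(-12*(-2 + (3 - 4)**2)))/(10 - 12*(-2 + (3 - 4)**2)) + 72649) = 1/((761 + (-12*(-2 + (-1)**2))**2 + 87*(-12*(-2 + (-1)**2)))/(10 - 12*(-2 + (-1)**2)) + 72649) = 1/((761 + (-12*(-2 + 1))**2 + 87*(-12*(-2 + 1)))/(10 - 12*(-2 + 1)) + 72649) = 1/((761 + (-12*(-1))**2 + 87*(-12*(-1)))/(10 - 12*(-1)) + 72649) = 1/((761 + (-4*(-3))**2 + 87*(-4*(-3)))/(10 - 4*(-3)) + 72649) = 1/((761 + 12**2 + 87*12)/(10 + 12) + 72649) = 1/((761 + 144 + 1044)/22 + 72649) = 1/((1/22)*1949 + 72649) = 1/(1949/22 + 72649) = 1/(1600227/22) = 22/1600227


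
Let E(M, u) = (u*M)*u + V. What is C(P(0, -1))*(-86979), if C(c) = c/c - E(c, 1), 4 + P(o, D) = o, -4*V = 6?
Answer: -1130727/2 ≈ -5.6536e+5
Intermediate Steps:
V = -3/2 (V = -¼*6 = -3/2 ≈ -1.5000)
P(o, D) = -4 + o
E(M, u) = -3/2 + M*u² (E(M, u) = (u*M)*u - 3/2 = (M*u)*u - 3/2 = M*u² - 3/2 = -3/2 + M*u²)
C(c) = 5/2 - c (C(c) = c/c - (-3/2 + c*1²) = 1 - (-3/2 + c*1) = 1 - (-3/2 + c) = 1 + (3/2 - c) = 5/2 - c)
C(P(0, -1))*(-86979) = (5/2 - (-4 + 0))*(-86979) = (5/2 - 1*(-4))*(-86979) = (5/2 + 4)*(-86979) = (13/2)*(-86979) = -1130727/2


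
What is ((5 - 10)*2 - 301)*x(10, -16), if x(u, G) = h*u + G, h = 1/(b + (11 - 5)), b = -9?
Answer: 18038/3 ≈ 6012.7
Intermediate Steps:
h = -⅓ (h = 1/(-9 + (11 - 5)) = 1/(-9 + 6) = 1/(-3) = -⅓ ≈ -0.33333)
x(u, G) = G - u/3 (x(u, G) = -u/3 + G = G - u/3)
((5 - 10)*2 - 301)*x(10, -16) = ((5 - 10)*2 - 301)*(-16 - ⅓*10) = (-5*2 - 301)*(-16 - 10/3) = (-10 - 301)*(-58/3) = -311*(-58/3) = 18038/3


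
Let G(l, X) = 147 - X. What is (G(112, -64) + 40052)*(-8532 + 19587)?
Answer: 445107465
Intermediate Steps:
(G(112, -64) + 40052)*(-8532 + 19587) = ((147 - 1*(-64)) + 40052)*(-8532 + 19587) = ((147 + 64) + 40052)*11055 = (211 + 40052)*11055 = 40263*11055 = 445107465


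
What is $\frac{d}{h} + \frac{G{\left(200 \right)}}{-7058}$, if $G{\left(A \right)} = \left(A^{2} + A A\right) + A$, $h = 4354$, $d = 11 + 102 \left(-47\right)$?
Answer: $- \frac{191474607}{15365266} \approx -12.462$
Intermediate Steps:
$d = -4783$ ($d = 11 - 4794 = -4783$)
$G{\left(A \right)} = A + 2 A^{2}$ ($G{\left(A \right)} = \left(A^{2} + A^{2}\right) + A = 2 A^{2} + A = A + 2 A^{2}$)
$\frac{d}{h} + \frac{G{\left(200 \right)}}{-7058} = - \frac{4783}{4354} + \frac{200 \left(1 + 2 \cdot 200\right)}{-7058} = \left(-4783\right) \frac{1}{4354} + 200 \left(1 + 400\right) \left(- \frac{1}{7058}\right) = - \frac{4783}{4354} + 200 \cdot 401 \left(- \frac{1}{7058}\right) = - \frac{4783}{4354} + 80200 \left(- \frac{1}{7058}\right) = - \frac{4783}{4354} - \frac{40100}{3529} = - \frac{191474607}{15365266}$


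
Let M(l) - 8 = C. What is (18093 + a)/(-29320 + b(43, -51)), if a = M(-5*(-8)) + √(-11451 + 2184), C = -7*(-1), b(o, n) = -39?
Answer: -18108/29359 - I*√9267/29359 ≈ -0.61678 - 0.0032789*I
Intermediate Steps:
C = 7
M(l) = 15 (M(l) = 8 + 7 = 15)
a = 15 + I*√9267 (a = 15 + √(-11451 + 2184) = 15 + √(-9267) = 15 + I*√9267 ≈ 15.0 + 96.265*I)
(18093 + a)/(-29320 + b(43, -51)) = (18093 + (15 + I*√9267))/(-29320 - 39) = (18108 + I*√9267)/(-29359) = (18108 + I*√9267)*(-1/29359) = -18108/29359 - I*√9267/29359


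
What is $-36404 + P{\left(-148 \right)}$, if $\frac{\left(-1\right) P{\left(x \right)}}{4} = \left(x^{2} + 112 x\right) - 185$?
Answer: $-56976$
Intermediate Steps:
$P{\left(x \right)} = 740 - 448 x - 4 x^{2}$ ($P{\left(x \right)} = - 4 \left(\left(x^{2} + 112 x\right) - 185\right) = - 4 \left(-185 + x^{2} + 112 x\right) = 740 - 448 x - 4 x^{2}$)
$-36404 + P{\left(-148 \right)} = -36404 - \left(-67044 + 87616\right) = -36404 + \left(740 + 66304 - 87616\right) = -36404 - 20572 = -56976$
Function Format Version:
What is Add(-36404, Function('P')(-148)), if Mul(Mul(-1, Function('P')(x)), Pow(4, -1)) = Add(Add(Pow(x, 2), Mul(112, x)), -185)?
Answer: -56976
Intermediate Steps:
Function('P')(x) = Add(740, Mul(-448, x), Mul(-4, Pow(x, 2))) (Function('P')(x) = Mul(-4, Add(Add(Pow(x, 2), Mul(112, x)), -185)) = Mul(-4, Add(-185, Pow(x, 2), Mul(112, x))) = Add(740, Mul(-448, x), Mul(-4, Pow(x, 2))))
Add(-36404, Function('P')(-148)) = Add(-36404, Add(740, Mul(-448, -148), Mul(-4, Pow(-148, 2)))) = Add(-36404, Add(740, 66304, Mul(-4, 21904))) = Add(-36404, Add(740, 66304, -87616)) = Add(-36404, -20572) = -56976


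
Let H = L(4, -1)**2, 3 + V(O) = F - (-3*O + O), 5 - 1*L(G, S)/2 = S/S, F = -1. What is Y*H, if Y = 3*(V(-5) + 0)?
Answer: -2688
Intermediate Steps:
L(G, S) = 8 (L(G, S) = 10 - 2*S/S = 10 - 2*1 = 10 - 2 = 8)
V(O) = -4 + 2*O (V(O) = -3 + (-1 - (-3*O + O)) = -3 + (-1 - (-2)*O) = -3 + (-1 + 2*O) = -4 + 2*O)
Y = -42 (Y = 3*((-4 + 2*(-5)) + 0) = 3*((-4 - 10) + 0) = 3*(-14 + 0) = 3*(-14) = -42)
H = 64 (H = 8**2 = 64)
Y*H = -42*64 = -2688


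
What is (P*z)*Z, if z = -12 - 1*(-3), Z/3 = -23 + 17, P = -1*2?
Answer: -324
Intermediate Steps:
P = -2
Z = -18 (Z = 3*(-23 + 17) = 3*(-6) = -18)
z = -9 (z = -12 + 3 = -9)
(P*z)*Z = -2*(-9)*(-18) = 18*(-18) = -324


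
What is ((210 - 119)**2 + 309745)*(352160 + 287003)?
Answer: 203270452238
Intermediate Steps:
((210 - 119)**2 + 309745)*(352160 + 287003) = (91**2 + 309745)*639163 = (8281 + 309745)*639163 = 318026*639163 = 203270452238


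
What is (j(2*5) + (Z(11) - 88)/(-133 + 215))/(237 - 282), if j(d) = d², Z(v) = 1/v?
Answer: -89233/40590 ≈ -2.1984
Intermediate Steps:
(j(2*5) + (Z(11) - 88)/(-133 + 215))/(237 - 282) = ((2*5)² + (1/11 - 88)/(-133 + 215))/(237 - 282) = (10² + (1/11 - 88)/82)/(-45) = (100 - 967/11*1/82)*(-1/45) = (100 - 967/902)*(-1/45) = (89233/902)*(-1/45) = -89233/40590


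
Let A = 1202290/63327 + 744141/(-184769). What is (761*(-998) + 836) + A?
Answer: -8876593713519343/11700866463 ≈ -7.5863e+5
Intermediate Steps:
A = 175021703903/11700866463 (A = 1202290*(1/63327) + 744141*(-1/184769) = 1202290/63327 - 744141/184769 = 175021703903/11700866463 ≈ 14.958)
(761*(-998) + 836) + A = (761*(-998) + 836) + 175021703903/11700866463 = (-759478 + 836) + 175021703903/11700866463 = -758642 + 175021703903/11700866463 = -8876593713519343/11700866463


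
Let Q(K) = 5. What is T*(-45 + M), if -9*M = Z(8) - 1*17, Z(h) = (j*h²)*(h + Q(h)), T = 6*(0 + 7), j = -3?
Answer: 29512/3 ≈ 9837.3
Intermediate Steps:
T = 42 (T = 6*7 = 42)
Z(h) = -3*h²*(5 + h) (Z(h) = (-3*h²)*(h + 5) = (-3*h²)*(5 + h) = -3*h²*(5 + h))
M = 2513/9 (M = -(3*8²*(-5 - 1*8) - 1*17)/9 = -(3*64*(-5 - 8) - 17)/9 = -(3*64*(-13) - 17)/9 = -(-2496 - 17)/9 = -⅑*(-2513) = 2513/9 ≈ 279.22)
T*(-45 + M) = 42*(-45 + 2513/9) = 42*(2108/9) = 29512/3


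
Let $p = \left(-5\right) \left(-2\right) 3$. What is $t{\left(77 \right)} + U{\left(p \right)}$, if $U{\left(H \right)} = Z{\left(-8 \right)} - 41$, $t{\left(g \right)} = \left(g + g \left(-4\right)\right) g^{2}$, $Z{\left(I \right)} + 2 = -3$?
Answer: $-1369645$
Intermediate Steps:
$Z{\left(I \right)} = -5$ ($Z{\left(I \right)} = -2 - 3 = -5$)
$p = 30$ ($p = 10 \cdot 3 = 30$)
$t{\left(g \right)} = - 3 g^{3}$ ($t{\left(g \right)} = \left(g - 4 g\right) g^{2} = - 3 g g^{2} = - 3 g^{3}$)
$U{\left(H \right)} = -46$ ($U{\left(H \right)} = -5 - 41 = -46$)
$t{\left(77 \right)} + U{\left(p \right)} = - 3 \cdot 77^{3} - 46 = \left(-3\right) 456533 - 46 = -1369599 - 46 = -1369645$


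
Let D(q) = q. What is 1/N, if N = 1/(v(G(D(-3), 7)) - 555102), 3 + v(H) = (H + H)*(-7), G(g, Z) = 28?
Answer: -555497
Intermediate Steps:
v(H) = -3 - 14*H (v(H) = -3 + (H + H)*(-7) = -3 + (2*H)*(-7) = -3 - 14*H)
N = -1/555497 (N = 1/((-3 - 14*28) - 555102) = 1/((-3 - 392) - 555102) = 1/(-395 - 555102) = 1/(-555497) = -1/555497 ≈ -1.8002e-6)
1/N = 1/(-1/555497) = -555497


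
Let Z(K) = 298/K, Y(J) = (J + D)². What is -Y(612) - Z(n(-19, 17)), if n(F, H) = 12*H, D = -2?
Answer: -37954349/102 ≈ -3.7210e+5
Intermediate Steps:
Y(J) = (-2 + J)² (Y(J) = (J - 2)² = (-2 + J)²)
-Y(612) - Z(n(-19, 17)) = -(-2 + 612)² - 298/(12*17) = -1*610² - 298/204 = -1*372100 - 298/204 = -372100 - 1*149/102 = -372100 - 149/102 = -37954349/102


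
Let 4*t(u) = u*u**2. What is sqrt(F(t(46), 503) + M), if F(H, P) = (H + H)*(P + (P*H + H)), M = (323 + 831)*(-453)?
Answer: sqrt(596904661690) ≈ 7.7260e+5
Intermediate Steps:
M = -522762 (M = 1154*(-453) = -522762)
t(u) = u**3/4 (t(u) = (u*u**2)/4 = u**3/4)
F(H, P) = 2*H*(H + P + H*P) (F(H, P) = (2*H)*(P + (H*P + H)) = (2*H)*(P + (H + H*P)) = (2*H)*(H + P + H*P) = 2*H*(H + P + H*P))
sqrt(F(t(46), 503) + M) = sqrt(2*((1/4)*46**3)*((1/4)*46**3 + 503 + ((1/4)*46**3)*503) - 522762) = sqrt(2*((1/4)*97336)*((1/4)*97336 + 503 + ((1/4)*97336)*503) - 522762) = sqrt(2*24334*(24334 + 503 + 24334*503) - 522762) = sqrt(2*24334*(24334 + 503 + 12240002) - 522762) = sqrt(2*24334*12264839 - 522762) = sqrt(596905184452 - 522762) = sqrt(596904661690)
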